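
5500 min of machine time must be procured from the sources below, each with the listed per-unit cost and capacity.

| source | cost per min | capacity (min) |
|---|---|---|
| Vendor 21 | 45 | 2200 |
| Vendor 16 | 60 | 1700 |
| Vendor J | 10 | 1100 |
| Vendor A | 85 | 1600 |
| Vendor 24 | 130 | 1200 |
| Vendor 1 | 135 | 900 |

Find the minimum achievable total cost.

254500

Use sources in increasing cost order.
Vendor J (10): use full 1100 — 4400 min to go.
Vendor 21 (45): use full 2200 — 2200 min to go.
Vendor 16 (60): use full 1700 — 500 min to go.
Vendor A (85): take the remaining 500 — done.
Vendor 24, Vendor 1: unused.
Cost = 1100×10 + 2200×45 + 1700×60 + 500×85 = 254500.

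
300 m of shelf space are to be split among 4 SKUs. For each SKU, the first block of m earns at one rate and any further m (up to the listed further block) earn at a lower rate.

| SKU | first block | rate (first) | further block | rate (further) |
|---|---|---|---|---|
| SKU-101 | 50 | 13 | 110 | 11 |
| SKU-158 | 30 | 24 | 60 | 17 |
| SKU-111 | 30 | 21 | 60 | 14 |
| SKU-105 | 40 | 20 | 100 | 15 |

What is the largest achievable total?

Treat each block as its own option and order by rate: SKU-158/T1 24 > SKU-111/T1 21 > SKU-105/T1 20 > SKU-158/T2 17 > SKU-105/T2 15 > SKU-111/T2 14 > SKU-101/T1 13 > SKU-101/T2 11.
SKU-158 T1 at 24: fill all 30 — 270 left.
SKU-111/T1 (21): +30 — 240 left.
SKU-105/T1 (20): +40 — 200 left.
Fill SKU-158 T2 block (60 at 17) — 140 left.
SKU-105 T2 at 15: fill all 100 — 40 left.
40 remain; put them into SKU-111 T2 at 14.
Total = 24×30 + 21×30 + 20×40 + 17×60 + 15×100 + 14×40 = 5230.

5230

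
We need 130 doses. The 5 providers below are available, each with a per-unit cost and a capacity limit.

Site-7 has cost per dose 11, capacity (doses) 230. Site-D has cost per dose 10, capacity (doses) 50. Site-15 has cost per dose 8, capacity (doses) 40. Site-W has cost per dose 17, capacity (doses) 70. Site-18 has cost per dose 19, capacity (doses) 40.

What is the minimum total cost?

1260

Use providers in increasing cost order.
Site-15 at 8: take all 40 doses — 90 still needed.
Site-D (10): use full 50 — 40 doses to go.
Site-7 at 11: take 40 of its 230 — requirement met.
Site-W, Site-18: unused.
Cost = 40×8 + 50×10 + 40×11 = 1260.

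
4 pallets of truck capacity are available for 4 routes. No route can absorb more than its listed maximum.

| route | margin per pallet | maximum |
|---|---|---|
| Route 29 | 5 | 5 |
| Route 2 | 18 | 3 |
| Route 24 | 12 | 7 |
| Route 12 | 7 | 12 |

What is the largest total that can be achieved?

66

Rank by margin per pallet: Route 2 18 > Route 24 12 > Route 12 7 > Route 29 5.
Give Route 2 3 to hit its cap of 3 ; 1 left.
Only 1 left; Route 24 takes them to reach 1.
Total = 18×3 + 12×1 = 66.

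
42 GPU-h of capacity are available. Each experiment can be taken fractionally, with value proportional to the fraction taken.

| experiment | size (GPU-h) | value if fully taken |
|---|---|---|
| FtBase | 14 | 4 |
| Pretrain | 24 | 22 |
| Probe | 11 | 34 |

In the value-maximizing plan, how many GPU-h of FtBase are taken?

7

Sort by value density: Probe 34/11≈3.09, Pretrain 22/24≈0.917, FtBase 4/14≈0.286.
Probe: take in full, 11 GPU-h for value 34 → 31 left.
Pretrain: take in full, 24 GPU-h for value 22 → 7 left.
Fill the last 7 GPU-h with part of FtBase: 7/14 of it earns 2.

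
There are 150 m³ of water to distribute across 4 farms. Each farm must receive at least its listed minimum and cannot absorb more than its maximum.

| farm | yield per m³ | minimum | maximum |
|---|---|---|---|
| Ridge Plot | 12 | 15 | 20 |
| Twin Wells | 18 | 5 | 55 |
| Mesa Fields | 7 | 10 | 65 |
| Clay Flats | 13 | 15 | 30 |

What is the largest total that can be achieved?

1935

Meeting every minimum uses 15+5+10+15 = 45 m³, leaving 105.
Order the farms by yield per m³: Twin Wells 18 > Clay Flats 13 > Ridge Plot 12 > Mesa Fields 7.
Twin Wells takes 50 more to reach its cap of 55 — 55 left.
Clay Flats takes 15 more to reach its cap of 30 — 40 left.
Ridge Plot takes 5 more to reach its cap of 20 — 35 left.
Mesa Fields: +35 (room for 55) → 45. Pool exhausted.
Total = 12×20 + 18×55 + 7×45 + 13×30 = 1935.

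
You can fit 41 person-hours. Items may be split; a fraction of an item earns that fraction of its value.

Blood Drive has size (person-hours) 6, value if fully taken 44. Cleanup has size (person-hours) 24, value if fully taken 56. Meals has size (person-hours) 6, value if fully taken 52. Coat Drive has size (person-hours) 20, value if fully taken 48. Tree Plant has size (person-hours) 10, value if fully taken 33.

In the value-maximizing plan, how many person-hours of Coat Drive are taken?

Sort by value density: Meals 52/6≈8.67, Blood Drive 44/6≈7.33, Tree Plant 33/10≈3.3, Coat Drive 48/20≈2.4, Cleanup 56/24≈2.33.
All 6 person-hours of Meals fit (value 52) ; 35 remain.
Blood Drive: take in full, 6 person-hours for value 44 ; 29 left.
Tree Plant: take in full, 10 person-hours for value 33 ; 19 left.
Fill the last 19 person-hours with part of Coat Drive: 19/20 of it earns 45.6.

19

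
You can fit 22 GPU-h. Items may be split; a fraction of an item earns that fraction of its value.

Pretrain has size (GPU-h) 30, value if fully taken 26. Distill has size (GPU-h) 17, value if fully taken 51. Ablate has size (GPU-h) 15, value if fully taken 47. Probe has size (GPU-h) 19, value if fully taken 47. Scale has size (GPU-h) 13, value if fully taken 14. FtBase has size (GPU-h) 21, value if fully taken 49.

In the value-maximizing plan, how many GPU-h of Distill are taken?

Best value per unit of size first: Ablate 47/15≈3.13, Distill 51/17≈3, Probe 47/19≈2.47, FtBase 49/21≈2.33, Scale 14/13≈1.08, Pretrain 26/30≈0.867.
Ablate: take in full, 15 GPU-h for value 47 ; 7 left.
7 GPU-h left: a 7/17 share of Distill gives 51×7/17 = 21.

7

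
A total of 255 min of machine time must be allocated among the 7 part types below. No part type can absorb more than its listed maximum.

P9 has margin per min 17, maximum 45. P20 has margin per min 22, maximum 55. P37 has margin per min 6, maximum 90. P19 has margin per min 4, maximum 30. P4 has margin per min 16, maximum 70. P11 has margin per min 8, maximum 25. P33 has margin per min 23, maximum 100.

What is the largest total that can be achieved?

Rank by margin per min: P33 23 > P20 22 > P9 17 > P4 16 > P11 8 > P37 6 > P19 4.
P33: +100 to 100 (cap) → 155 left.
P20 takes 55 to reach its cap of 55 → 100 left.
P9 takes 45 to reach its cap of 45 → 55 left.
Only 55 left; P4 takes them to reach 55.
Total = 17×45 + 22×55 + 16×55 + 23×100 = 5155.

5155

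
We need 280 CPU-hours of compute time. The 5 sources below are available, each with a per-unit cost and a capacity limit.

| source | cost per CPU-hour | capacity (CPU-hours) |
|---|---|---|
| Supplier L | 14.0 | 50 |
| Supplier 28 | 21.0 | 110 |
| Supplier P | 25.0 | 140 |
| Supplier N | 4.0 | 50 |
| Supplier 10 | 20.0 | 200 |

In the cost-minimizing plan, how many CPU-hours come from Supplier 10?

180

Cheapest first:
Take 50 from Supplier N at 4.0 — need 230 more.
Supplier L (14.0): use full 50 — 180 CPU-hours to go.
Take 180 from Supplier 10 at 20.0 to finish.
Supplier 28, Supplier P: unused.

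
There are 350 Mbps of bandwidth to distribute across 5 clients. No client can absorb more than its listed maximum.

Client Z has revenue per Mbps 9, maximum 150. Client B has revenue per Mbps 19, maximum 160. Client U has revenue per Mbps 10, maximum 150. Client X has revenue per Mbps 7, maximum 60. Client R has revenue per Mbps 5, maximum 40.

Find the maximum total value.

4900

Highest revenue per Mbps first: Client B 19 > Client U 10 > Client Z 9 > Client X 7 > Client R 5.
Client B takes 160 to reach its cap of 160 → 190 left.
Give Client U 150 to hit its cap of 150 → 40 left.
Client Z has room for 150 but only 40 remain, so it gets 40.
Total = 9×40 + 19×160 + 10×150 = 4900.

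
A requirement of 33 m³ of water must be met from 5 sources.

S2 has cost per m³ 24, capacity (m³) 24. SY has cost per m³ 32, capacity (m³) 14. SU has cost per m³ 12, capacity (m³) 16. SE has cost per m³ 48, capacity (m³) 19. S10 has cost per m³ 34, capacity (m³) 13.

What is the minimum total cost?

600

Cheapest first:
Take 16 from SU at 12 — need 17 more.
S2 (24): take the remaining 17 — done.
SY, S10, SE: unused.
Cost = 16×12 + 17×24 = 600.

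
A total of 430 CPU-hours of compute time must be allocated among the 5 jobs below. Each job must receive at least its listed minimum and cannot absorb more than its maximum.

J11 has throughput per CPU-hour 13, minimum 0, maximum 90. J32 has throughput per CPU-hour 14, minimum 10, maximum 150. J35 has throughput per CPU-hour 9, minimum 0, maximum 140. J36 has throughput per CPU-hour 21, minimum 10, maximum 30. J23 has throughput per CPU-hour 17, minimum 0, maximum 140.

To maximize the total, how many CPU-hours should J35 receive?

Meeting every minimum uses 0+10+0+10+0 = 20 CPU-hours, leaving 410.
Rank by throughput per CPU-hour: J36 21 > J23 17 > J32 14 > J11 13 > J35 9.
J36: +20 to 30 (cap) → 390 left.
Give J23 140 more to hit its cap of 140 → 250 left.
Give J32 140 more to hit its cap of 150 → 110 left.
J11 takes 90 more to reach its cap of 90 → 20 left.
J35: +20 (room for 140) → 20. Pool exhausted.

20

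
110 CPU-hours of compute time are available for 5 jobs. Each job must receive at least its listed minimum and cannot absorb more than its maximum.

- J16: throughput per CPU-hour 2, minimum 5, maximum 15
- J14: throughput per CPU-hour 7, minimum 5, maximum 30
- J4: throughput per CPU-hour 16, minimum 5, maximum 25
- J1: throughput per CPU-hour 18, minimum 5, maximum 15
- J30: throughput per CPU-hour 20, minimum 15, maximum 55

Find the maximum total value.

Meeting every minimum uses 5+5+5+5+15 = 35 CPU-hours, leaving 75.
Highest throughput per CPU-hour first: J30 20 > J1 18 > J4 16 > J14 7 > J16 2.
Give J30 40 more to hit its cap of 55 — 35 left.
J1: +10 to 15 (cap) — 25 left.
J4 takes 20 more to reach its cap of 25 — 5 left.
J14 has room for 25 more but only 5 remain, so it gets 10.
Total = 2×5 + 7×10 + 16×25 + 18×15 + 20×55 = 1850.

1850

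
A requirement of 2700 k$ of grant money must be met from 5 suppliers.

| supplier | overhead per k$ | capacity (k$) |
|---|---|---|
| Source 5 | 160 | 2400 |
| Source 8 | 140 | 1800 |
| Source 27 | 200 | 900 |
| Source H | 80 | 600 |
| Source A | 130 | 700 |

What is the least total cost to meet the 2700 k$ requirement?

Use suppliers in increasing cost order.
Source H at 80: take all 600 k$ — 2100 still needed.
Source A at 130: take all 700 k$ — 1400 still needed.
Source 8 (140): take the remaining 1400 — done.
Source 5, Source 27: unused.
Cost = 600×80 + 700×130 + 1400×140 = 335000.

335000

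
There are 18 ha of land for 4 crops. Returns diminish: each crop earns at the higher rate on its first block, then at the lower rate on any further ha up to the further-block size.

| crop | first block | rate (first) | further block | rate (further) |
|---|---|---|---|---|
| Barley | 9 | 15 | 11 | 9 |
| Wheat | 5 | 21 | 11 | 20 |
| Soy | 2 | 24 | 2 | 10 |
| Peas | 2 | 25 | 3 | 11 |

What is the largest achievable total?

Treat each block as its own option and order by rate: Peas/T1 25 > Soy/T1 24 > Wheat/T1 21 > Wheat/T2 20 > Barley/T1 15 > Peas/T2 11 > Soy/T2 10 > Barley/T2 9.
Peas T1 at 25: fill all 2 — 16 left.
Fill Soy T1 block (2 at 24) — 14 left.
Fill Wheat T1 block (5 at 21) — 9 left.
9 remain; put them into Wheat T2 at 20.
Total = 25×2 + 24×2 + 21×5 + 20×9 = 383.

383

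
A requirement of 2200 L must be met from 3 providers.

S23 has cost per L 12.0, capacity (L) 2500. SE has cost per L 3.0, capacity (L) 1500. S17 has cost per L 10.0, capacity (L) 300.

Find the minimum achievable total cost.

Use providers in increasing cost order.
SE (3.0): use full 1500 → 700 L to go.
Take 300 from S17 at 10.0 → need 400 more.
Take 400 from S23 at 12.0 to finish.
Cost = 1500×3.0 + 300×10.0 + 400×12.0 = 12300.

12300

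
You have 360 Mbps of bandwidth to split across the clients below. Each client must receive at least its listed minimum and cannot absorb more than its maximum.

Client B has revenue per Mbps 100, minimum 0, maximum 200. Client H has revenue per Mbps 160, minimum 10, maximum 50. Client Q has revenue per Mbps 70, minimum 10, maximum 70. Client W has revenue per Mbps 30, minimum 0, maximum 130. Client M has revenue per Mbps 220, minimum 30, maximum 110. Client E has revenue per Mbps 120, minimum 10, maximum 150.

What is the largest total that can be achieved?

54900

Meeting every minimum uses 0+10+10+0+30+10 = 60 Mbps, leaving 300.
Highest revenue per Mbps first: Client M 220 > Client H 160 > Client E 120 > Client B 100 > Client Q 70 > Client W 30.
Client M: +80 to 110 (cap) ; 220 left.
Client H: +40 to 50 (cap) ; 180 left.
Client E: +140 to 150 (cap) ; 40 left.
Only 40 left; Client B takes them to reach 40.
Total = 100×40 + 160×50 + 70×10 + 220×110 + 120×150 = 54900.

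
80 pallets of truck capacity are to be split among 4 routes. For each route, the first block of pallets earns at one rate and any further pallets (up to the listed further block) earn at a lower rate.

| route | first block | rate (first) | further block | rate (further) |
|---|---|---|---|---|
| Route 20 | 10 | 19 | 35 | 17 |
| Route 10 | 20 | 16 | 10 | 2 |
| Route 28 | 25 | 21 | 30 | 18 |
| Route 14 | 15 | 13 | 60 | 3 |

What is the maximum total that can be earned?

1510

Rank every tier by rate: Route 28/tier1 21 > Route 20/tier1 19 > Route 28/tier2 18 > Route 20/tier2 17 > Route 10/tier1 16 > Route 14/tier1 13 > Route 14/tier2 3 > Route 10/tier2 2.
Fill Route 28 tier1 block (25 at 21) — 55 left.
Route 20/tier1 (19): +10 — 45 left.
Fill Route 28 tier2 block (30 at 18) — 15 left.
Route 20/tier2: +15 of 35 at 17; pool empty.
Total = 21×25 + 19×10 + 18×30 + 17×15 = 1510.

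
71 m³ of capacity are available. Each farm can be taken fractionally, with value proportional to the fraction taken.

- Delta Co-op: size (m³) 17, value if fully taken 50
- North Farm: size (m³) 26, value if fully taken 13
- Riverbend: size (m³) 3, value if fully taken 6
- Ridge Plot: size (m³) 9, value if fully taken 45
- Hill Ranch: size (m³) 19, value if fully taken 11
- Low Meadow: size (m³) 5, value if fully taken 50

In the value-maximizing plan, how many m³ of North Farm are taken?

Rank by value-to-size ratio: Low Meadow 50/5≈10, Ridge Plot 45/9≈5, Delta Co-op 50/17≈2.94, Riverbend 6/3≈2, Hill Ranch 11/19≈0.579, North Farm 13/26≈0.5.
Take all of Low Meadow (5 m³, value 50) ; 66 m³ left.
Take all of Ridge Plot (9 m³, value 45) ; 57 m³ left.
All 17 m³ of Delta Co-op fit (value 50) ; 40 remain.
Riverbend: take in full, 3 m³ for value 6 ; 37 left.
All 19 m³ of Hill Ranch fit (value 11) ; 18 remain.
18 m³ left: a 18/26 share of North Farm gives 13×18/26 = 9.

18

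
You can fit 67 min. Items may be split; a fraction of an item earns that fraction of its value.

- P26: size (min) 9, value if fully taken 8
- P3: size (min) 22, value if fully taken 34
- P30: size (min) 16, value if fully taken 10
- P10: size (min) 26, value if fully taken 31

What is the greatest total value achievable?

Best value per unit of size first: P3 34/22≈1.55, P10 31/26≈1.19, P26 8/9≈0.889, P30 10/16≈0.625.
All 22 min of P3 fit (value 34) ; 45 remain.
All 26 min of P10 fit (value 31) ; 19 remain.
P26: take in full, 9 min for value 8 ; 10 left.
Fill the last 10 min with part of P30: 10/16 of it earns 6.25.
Total value = 79.25.

79.25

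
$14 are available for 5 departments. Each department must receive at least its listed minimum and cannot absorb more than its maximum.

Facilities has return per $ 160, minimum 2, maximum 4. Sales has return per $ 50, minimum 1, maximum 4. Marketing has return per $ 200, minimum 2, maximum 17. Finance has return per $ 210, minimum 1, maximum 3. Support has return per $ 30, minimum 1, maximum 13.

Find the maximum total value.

Meeting every minimum uses 2+1+2+1+1 = 7 $, leaving 7.
Highest return per $ first: Finance 210 > Marketing 200 > Facilities 160 > Sales 50 > Support 30.
Finance: +2 to 3 (cap) → 5 left.
Marketing: +5 (room for 15) → 7. Pool exhausted.
Total = 160×2 + 50×1 + 200×7 + 210×3 + 30×1 = 2430.

2430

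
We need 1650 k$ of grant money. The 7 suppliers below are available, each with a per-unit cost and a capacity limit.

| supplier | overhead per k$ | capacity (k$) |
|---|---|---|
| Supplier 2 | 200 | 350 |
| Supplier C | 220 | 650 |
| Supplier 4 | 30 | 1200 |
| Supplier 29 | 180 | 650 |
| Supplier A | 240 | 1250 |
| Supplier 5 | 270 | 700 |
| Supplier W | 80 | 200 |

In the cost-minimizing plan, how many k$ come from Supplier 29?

250

Use suppliers in increasing cost order.
Supplier 4 (30): use full 1200 — 450 k$ to go.
Supplier W (80): use full 200 — 250 k$ to go.
Take 250 from Supplier 29 at 180 to finish.
Supplier 2, Supplier C, Supplier A, Supplier 5: unused.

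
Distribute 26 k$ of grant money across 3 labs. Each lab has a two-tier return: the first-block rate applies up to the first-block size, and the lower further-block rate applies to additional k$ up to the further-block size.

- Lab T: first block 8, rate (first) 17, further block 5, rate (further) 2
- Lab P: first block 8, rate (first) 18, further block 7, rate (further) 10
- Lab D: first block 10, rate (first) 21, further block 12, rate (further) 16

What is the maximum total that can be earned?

490

Treat each block as its own option and order by rate: Lab D/T1 21 > Lab P/T1 18 > Lab T/T1 17 > Lab D/T2 16 > Lab P/T2 10 > Lab T/T2 2.
Lab D T1 at 21: fill all 10 ; 16 left.
Lab P/T1 (18): +8 ; 8 left.
Lab T T1 at 17: fill all 8 ; 0 left.
Total = 21×10 + 18×8 + 17×8 = 490.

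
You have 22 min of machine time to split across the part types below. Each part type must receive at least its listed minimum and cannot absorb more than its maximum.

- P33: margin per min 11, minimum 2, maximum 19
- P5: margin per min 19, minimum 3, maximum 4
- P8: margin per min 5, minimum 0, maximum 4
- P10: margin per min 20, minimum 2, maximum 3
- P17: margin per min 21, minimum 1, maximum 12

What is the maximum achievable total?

Meeting every minimum uses 2+3+0+2+1 = 8 min, leaving 14.
Rank by margin per min: P17 21 > P10 20 > P5 19 > P33 11 > P8 5.
P17: +11 to 12 (cap) → 3 left.
P10: +1 to 3 (cap) → 2 left.
Give P5 1 more to hit its cap of 4 → 1 left.
P33 has room for 17 more but only 1 remain, so it gets 3.
Total = 11×3 + 19×4 + 20×3 + 21×12 = 421.

421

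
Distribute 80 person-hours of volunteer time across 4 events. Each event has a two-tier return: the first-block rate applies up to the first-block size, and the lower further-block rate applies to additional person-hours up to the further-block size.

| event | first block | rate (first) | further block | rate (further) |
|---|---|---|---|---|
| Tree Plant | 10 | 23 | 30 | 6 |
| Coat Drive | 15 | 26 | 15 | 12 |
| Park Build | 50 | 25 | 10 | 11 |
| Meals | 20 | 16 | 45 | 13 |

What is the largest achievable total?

1950

Rank every tier by rate: Coat Drive/T1 26 > Park Build/T1 25 > Tree Plant/T1 23 > Meals/T1 16 > Meals/T2 13 > Coat Drive/T2 12 > Park Build/T2 11 > Tree Plant/T2 6.
Coat Drive T1 at 26: fill all 15 → 65 left.
Park Build T1 at 25: fill all 50 → 15 left.
Tree Plant/T1 (23): +10 → 5 left.
Meals T1 at 16: only 5 left, fill 5.
Total = 26×15 + 25×50 + 23×10 + 16×5 = 1950.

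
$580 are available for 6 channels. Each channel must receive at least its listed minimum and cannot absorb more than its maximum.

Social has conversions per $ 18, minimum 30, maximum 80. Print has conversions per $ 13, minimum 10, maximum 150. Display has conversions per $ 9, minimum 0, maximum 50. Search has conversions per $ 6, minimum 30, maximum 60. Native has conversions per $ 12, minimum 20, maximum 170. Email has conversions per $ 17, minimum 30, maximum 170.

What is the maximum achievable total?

8260

Meeting every minimum uses 30+10+0+30+20+30 = 120 $, leaving 460.
Rank by conversions per $: Social 18 > Email 17 > Print 13 > Native 12 > Display 9 > Search 6.
Social: +50 to 80 (cap) — 410 left.
Email: +140 to 170 (cap) — 270 left.
Print takes 140 more to reach its cap of 150 — 130 left.
Only 130 left; Native takes them to reach 150.
Total = 18×80 + 13×150 + 6×30 + 12×150 + 17×170 = 8260.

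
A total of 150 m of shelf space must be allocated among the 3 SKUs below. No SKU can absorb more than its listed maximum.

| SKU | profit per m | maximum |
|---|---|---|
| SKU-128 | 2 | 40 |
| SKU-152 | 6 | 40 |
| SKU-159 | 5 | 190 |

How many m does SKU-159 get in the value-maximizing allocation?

110

Order the SKUs by profit per m: SKU-152 6 > SKU-159 5 > SKU-128 2.
Give SKU-152 40 to hit its cap of 40 ; 110 left.
SKU-159 has room for 190 but only 110 remain, so it gets 110.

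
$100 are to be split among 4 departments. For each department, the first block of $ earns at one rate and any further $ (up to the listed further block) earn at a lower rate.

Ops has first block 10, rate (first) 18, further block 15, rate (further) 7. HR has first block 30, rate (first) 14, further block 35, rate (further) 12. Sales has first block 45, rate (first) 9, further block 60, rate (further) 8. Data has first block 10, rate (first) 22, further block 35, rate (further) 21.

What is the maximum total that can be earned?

Treat each block as its own option and order by rate: Data/T1 22 > Data/T2 21 > Ops/T1 18 > HR/T1 14 > HR/T2 12 > Sales/T1 9 > Sales/T2 8 > Ops/T2 7.
Fill Data T1 block (10 at 22) → 90 left.
Data/T2 (21): +35 → 55 left.
Ops T1 at 18: fill all 10 → 45 left.
HR/T1 (14): +30 → 15 left.
15 remain; put them into HR T2 at 12.
Total = 22×10 + 21×35 + 18×10 + 14×30 + 12×15 = 1735.

1735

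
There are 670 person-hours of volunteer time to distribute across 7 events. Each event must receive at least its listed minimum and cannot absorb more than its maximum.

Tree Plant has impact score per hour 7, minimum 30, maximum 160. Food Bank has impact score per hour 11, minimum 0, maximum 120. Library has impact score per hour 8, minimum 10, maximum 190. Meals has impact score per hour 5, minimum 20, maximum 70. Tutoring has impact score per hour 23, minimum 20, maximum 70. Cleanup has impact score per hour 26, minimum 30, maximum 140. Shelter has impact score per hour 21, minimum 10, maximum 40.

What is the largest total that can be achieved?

9660

Meeting every minimum uses 30+0+10+20+20+30+10 = 120 person-hours, leaving 550.
Rank by impact score per hour: Cleanup 26 > Tutoring 23 > Shelter 21 > Food Bank 11 > Library 8 > Tree Plant 7 > Meals 5.
Cleanup takes 110 more to reach its cap of 140 ; 440 left.
Tutoring takes 50 more to reach its cap of 70 ; 390 left.
Shelter takes 30 more to reach its cap of 40 ; 360 left.
Give Food Bank 120 more to hit its cap of 120 ; 240 left.
Library takes 180 more to reach its cap of 190 ; 60 left.
Only 60 left; Tree Plant takes them to reach 90.
Total = 7×90 + 11×120 + 8×190 + 5×20 + 23×70 + 26×140 + 21×40 = 9660.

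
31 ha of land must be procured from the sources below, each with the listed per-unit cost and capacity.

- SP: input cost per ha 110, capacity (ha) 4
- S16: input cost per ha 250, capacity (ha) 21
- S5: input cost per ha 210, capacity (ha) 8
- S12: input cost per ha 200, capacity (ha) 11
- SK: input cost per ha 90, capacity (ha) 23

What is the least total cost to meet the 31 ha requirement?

Cheapest first:
Take 23 from SK at 90 ; need 8 more.
Take 4 from SP at 110 ; need 4 more.
S12 (200): take the remaining 4 ; done.
S5, S16: unused.
Cost = 23×90 + 4×110 + 4×200 = 3310.

3310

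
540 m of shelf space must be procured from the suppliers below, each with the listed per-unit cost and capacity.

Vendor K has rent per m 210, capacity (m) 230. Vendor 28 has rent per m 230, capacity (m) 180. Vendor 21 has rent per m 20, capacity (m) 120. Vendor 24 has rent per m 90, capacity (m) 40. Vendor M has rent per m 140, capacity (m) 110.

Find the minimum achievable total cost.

Fill from the cheapest supplier first.
Vendor 21 (20): use full 120 ; 420 m to go.
Vendor 24 (90): use full 40 ; 380 m to go.
Take 110 from Vendor M at 140 ; need 270 more.
Take 230 from Vendor K at 210 ; need 40 more.
Vendor 28 (230): take the remaining 40 ; done.
Cost = 120×20 + 40×90 + 110×140 + 230×210 + 40×230 = 78900.

78900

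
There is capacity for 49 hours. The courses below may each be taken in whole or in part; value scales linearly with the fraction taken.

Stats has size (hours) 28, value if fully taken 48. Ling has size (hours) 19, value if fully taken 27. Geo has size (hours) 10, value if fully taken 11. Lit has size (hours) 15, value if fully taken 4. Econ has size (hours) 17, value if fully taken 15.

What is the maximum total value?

Best value per unit of size first: Stats 48/28≈1.71, Ling 27/19≈1.42, Geo 11/10≈1.1, Econ 15/17≈0.882, Lit 4/15≈0.267.
All 28 hours of Stats fit (value 48) — 21 remain.
Ling: take in full, 19 hours for value 27 — 2 left.
Fill the last 2 hours with part of Geo: 2/10 of it earns 2.2.
Total value = 77.2.

77.2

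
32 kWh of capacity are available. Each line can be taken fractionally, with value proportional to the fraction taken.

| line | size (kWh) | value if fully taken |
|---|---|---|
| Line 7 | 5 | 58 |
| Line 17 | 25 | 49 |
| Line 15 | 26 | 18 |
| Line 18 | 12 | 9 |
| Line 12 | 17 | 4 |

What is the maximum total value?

108.5

Sort by value density: Line 7 58/5≈11.6, Line 17 49/25≈1.96, Line 18 9/12≈0.75, Line 15 18/26≈0.692, Line 12 4/17≈0.235.
Line 7: take in full, 5 kWh for value 58 ; 27 left.
Take all of Line 17 (25 kWh, value 49) ; 2 kWh left.
2 kWh left: a 2/12 share of Line 18 gives 9×2/12 = 1.5.
Total value = 108.5.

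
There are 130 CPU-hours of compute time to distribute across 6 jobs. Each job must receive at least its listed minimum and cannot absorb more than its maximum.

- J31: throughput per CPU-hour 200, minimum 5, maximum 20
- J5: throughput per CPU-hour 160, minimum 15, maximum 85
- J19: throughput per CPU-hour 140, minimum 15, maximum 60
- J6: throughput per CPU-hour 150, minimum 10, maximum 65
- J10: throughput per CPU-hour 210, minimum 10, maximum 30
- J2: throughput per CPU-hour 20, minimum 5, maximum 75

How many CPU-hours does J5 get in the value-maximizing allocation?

Meeting every minimum uses 5+15+15+10+10+5 = 60 CPU-hours, leaving 70.
Highest throughput per CPU-hour first: J10 210 > J31 200 > J5 160 > J6 150 > J19 140 > J2 20.
J10: +20 to 30 (cap) ; 50 left.
Give J31 15 more to hit its cap of 20 ; 35 left.
Only 35 left; J5 takes them to reach 50.

50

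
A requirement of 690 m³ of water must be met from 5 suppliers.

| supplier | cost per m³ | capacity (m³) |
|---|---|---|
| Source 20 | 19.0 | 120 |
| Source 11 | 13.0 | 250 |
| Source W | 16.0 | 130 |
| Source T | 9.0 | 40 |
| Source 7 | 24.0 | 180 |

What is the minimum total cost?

11570

Cheapest first:
Take 40 from Source T at 9.0 ; need 650 more.
Source 11 (13.0): use full 250 ; 400 m³ to go.
Source W at 16.0: take all 130 m³ ; 270 still needed.
Take 120 from Source 20 at 19.0 ; need 150 more.
Take 150 from Source 7 at 24.0 to finish.
Cost = 40×9.0 + 250×13.0 + 130×16.0 + 120×19.0 + 150×24.0 = 11570.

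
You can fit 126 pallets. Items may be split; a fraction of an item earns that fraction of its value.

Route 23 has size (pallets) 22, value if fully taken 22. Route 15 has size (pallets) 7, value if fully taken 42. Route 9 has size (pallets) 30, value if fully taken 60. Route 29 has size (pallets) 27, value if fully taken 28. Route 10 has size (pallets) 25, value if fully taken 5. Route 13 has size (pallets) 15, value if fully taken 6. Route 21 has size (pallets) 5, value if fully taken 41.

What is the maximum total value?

Rank by value-to-size ratio: Route 21 41/5≈8.2, Route 15 42/7≈6, Route 9 60/30≈2, Route 29 28/27≈1.04, Route 23 22/22≈1, Route 13 6/15≈0.4, Route 10 5/25≈0.2.
All 5 pallets of Route 21 fit (value 41) — 121 remain.
Route 15: take in full, 7 pallets for value 42 — 114 left.
All 30 pallets of Route 9 fit (value 60) — 84 remain.
All 27 pallets of Route 29 fit (value 28) — 57 remain.
All 22 pallets of Route 23 fit (value 22) — 35 remain.
All 15 pallets of Route 13 fit (value 6) — 20 remain.
20 pallets left: a 20/25 share of Route 10 gives 5×20/25 = 4.
Total value = 203.

203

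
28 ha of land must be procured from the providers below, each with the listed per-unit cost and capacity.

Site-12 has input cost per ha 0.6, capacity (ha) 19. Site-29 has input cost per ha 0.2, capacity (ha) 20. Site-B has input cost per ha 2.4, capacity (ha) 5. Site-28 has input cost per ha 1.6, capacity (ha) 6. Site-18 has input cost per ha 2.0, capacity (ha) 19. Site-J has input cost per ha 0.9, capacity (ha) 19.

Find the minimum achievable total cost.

8.8

Cheapest first:
Site-29 (0.2): use full 20 → 8 ha to go.
Site-12 (0.6): take the remaining 8 → done.
Site-J, Site-28, Site-18, Site-B: unused.
Cost = 20×0.2 + 8×0.6 = 8.8.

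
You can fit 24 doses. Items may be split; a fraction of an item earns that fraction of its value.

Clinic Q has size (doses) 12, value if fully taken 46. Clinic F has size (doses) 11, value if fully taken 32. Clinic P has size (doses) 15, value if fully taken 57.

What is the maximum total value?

Best value per unit of size first: Clinic Q 46/12≈3.83, Clinic P 57/15≈3.8, Clinic F 32/11≈2.91.
Take all of Clinic Q (12 doses, value 46) ; 12 doses left.
12 doses left: a 12/15 share of Clinic P gives 57×12/15 = 45.6.
Total value = 91.6.

91.6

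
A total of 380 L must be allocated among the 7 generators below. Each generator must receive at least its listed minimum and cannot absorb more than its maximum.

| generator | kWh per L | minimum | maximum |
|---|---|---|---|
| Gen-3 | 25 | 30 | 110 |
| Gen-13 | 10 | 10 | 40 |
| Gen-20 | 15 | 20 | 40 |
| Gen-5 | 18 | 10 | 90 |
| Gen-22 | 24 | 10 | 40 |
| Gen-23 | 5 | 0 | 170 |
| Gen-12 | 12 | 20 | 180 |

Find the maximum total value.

7110

Meeting every minimum uses 30+10+20+10+10+0+20 = 100 L, leaving 280.
Highest kWh per L first: Gen-3 25 > Gen-22 24 > Gen-5 18 > Gen-20 15 > Gen-12 12 > Gen-13 10 > Gen-23 5.
Give Gen-3 80 more to hit its cap of 110 — 200 left.
Gen-22: +30 to 40 (cap) — 170 left.
Gen-5: +80 to 90 (cap) — 90 left.
Gen-20 takes 20 more to reach its cap of 40 — 70 left.
Only 70 left; Gen-12 takes them to reach 90.
Total = 25×110 + 10×10 + 15×40 + 18×90 + 24×40 + 12×90 = 7110.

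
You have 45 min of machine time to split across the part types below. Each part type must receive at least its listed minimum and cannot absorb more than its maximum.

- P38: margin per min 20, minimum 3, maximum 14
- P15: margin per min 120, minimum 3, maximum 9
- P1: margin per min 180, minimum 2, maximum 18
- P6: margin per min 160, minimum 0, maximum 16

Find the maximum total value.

6820

Meeting every minimum uses 3+3+2+0 = 8 min, leaving 37.
Highest margin per min first: P1 180 > P6 160 > P15 120 > P38 20.
Give P1 16 more to hit its cap of 18 → 21 left.
P6: +16 to 16 (cap) → 5 left.
P15 has room for 6 more but only 5 remain, so it gets 8.
Total = 20×3 + 120×8 + 180×18 + 160×16 = 6820.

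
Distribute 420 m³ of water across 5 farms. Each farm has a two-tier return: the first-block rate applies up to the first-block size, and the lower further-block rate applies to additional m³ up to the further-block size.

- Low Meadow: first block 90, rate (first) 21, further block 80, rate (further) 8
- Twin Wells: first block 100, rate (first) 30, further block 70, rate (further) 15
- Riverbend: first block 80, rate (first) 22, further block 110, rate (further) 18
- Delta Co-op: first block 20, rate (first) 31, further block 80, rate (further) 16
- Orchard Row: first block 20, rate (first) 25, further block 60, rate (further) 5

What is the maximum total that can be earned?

9750

Treat each block as its own option and order by rate: Delta Co-op/first 31 > Twin Wells/first 30 > Orchard Row/first 25 > Riverbend/first 22 > Low Meadow/first 21 > Riverbend/second 18 > Delta Co-op/second 16 > Twin Wells/second 15 > Low Meadow/second 8 > Orchard Row/second 5.
Delta Co-op/first (31): +20 → 400 left.
Fill Twin Wells first block (100 at 30) → 300 left.
Fill Orchard Row first block (20 at 25) → 280 left.
Riverbend first at 22: fill all 80 → 200 left.
Low Meadow first at 21: fill all 90 → 110 left.
Fill Riverbend second block (110 at 18) → 0 left.
Total = 31×20 + 30×100 + 25×20 + 22×80 + 21×90 + 18×110 = 9750.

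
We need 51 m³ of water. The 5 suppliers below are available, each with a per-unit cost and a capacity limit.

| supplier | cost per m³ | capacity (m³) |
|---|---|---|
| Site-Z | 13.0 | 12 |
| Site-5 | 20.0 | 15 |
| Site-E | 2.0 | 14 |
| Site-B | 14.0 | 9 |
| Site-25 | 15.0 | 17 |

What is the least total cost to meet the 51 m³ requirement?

Use suppliers in increasing cost order.
Site-E (2.0): use full 14 — 37 m³ to go.
Site-Z (13.0): use full 12 — 25 m³ to go.
Site-B at 14.0: take all 9 m³ — 16 still needed.
Take 16 from Site-25 at 15.0 to finish.
Site-5: unused.
Cost = 14×2.0 + 12×13.0 + 9×14.0 + 16×15.0 = 550.

550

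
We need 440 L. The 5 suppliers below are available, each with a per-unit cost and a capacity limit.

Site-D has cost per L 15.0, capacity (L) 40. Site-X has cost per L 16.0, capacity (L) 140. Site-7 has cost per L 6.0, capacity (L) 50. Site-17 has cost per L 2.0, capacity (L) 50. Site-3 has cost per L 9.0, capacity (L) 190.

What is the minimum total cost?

4470

Cheapest first:
Site-17 at 2.0: take all 50 L — 390 still needed.
Site-7 at 6.0: take all 50 L — 340 still needed.
Site-3 at 9.0: take all 190 L — 150 still needed.
Site-D (15.0): use full 40 — 110 L to go.
Site-X at 16.0: take 110 of its 140 — requirement met.
Cost = 50×2.0 + 50×6.0 + 190×9.0 + 40×15.0 + 110×16.0 = 4470.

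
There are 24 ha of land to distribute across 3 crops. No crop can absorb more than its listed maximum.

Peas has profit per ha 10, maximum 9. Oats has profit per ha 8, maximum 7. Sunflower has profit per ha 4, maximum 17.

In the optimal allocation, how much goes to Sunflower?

Rank by profit per ha: Peas 10 > Oats 8 > Sunflower 4.
Peas takes 9 to reach its cap of 9 → 15 left.
Oats takes 7 to reach its cap of 7 → 8 left.
Only 8 left; Sunflower takes them to reach 8.

8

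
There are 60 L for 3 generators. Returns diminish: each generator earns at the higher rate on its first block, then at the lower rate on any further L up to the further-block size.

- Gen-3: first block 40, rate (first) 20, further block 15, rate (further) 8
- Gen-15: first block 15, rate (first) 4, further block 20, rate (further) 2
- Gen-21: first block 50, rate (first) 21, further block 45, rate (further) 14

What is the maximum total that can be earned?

1250

Treat each block as its own option and order by rate: Gen-21/tier1 21 > Gen-3/tier1 20 > Gen-21/tier2 14 > Gen-3/tier2 8 > Gen-15/tier1 4 > Gen-15/tier2 2.
Gen-21 tier1 at 21: fill all 50 → 10 left.
Gen-3/tier1: +10 of 40 at 20; pool empty.
Total = 21×50 + 20×10 = 1250.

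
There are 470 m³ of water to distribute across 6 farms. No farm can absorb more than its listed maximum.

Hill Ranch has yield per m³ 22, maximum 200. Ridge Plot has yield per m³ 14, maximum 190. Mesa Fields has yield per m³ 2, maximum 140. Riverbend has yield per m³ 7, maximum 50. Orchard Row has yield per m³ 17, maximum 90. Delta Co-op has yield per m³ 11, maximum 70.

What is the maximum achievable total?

Highest yield per m³ first: Hill Ranch 22 > Orchard Row 17 > Ridge Plot 14 > Delta Co-op 11 > Riverbend 7 > Mesa Fields 2.
Give Hill Ranch 200 to hit its cap of 200 — 270 left.
Orchard Row: +90 to 90 (cap) — 180 left.
Ridge Plot has room for 190 but only 180 remain, so it gets 180.
Total = 22×200 + 14×180 + 17×90 = 8450.

8450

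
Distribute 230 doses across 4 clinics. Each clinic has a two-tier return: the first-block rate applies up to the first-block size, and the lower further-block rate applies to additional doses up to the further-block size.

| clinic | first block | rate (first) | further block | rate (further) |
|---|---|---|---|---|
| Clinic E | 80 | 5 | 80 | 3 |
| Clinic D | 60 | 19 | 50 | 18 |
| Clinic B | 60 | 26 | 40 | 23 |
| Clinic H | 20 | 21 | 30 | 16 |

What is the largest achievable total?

4940

Treat each block as its own option and order by rate: Clinic B/first 26 > Clinic B/second 23 > Clinic H/first 21 > Clinic D/first 19 > Clinic D/second 18 > Clinic H/second 16 > Clinic E/first 5 > Clinic E/second 3.
Clinic B first at 26: fill all 60 ; 170 left.
Fill Clinic B second block (40 at 23) ; 130 left.
Fill Clinic H first block (20 at 21) ; 110 left.
Clinic D/first (19): +60 ; 50 left.
Clinic D/second (18): +50 ; 0 left.
Total = 26×60 + 23×40 + 21×20 + 19×60 + 18×50 = 4940.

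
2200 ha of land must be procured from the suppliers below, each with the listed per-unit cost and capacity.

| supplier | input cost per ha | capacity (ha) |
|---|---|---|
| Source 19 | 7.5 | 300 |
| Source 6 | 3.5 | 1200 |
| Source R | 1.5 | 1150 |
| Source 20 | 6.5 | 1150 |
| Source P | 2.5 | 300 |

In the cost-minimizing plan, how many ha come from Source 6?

750

Fill from the cheapest supplier first.
Take 1150 from Source R at 1.5 → need 1050 more.
Take 300 from Source P at 2.5 → need 750 more.
Source 6 (3.5): take the remaining 750 → done.
Source 20, Source 19: unused.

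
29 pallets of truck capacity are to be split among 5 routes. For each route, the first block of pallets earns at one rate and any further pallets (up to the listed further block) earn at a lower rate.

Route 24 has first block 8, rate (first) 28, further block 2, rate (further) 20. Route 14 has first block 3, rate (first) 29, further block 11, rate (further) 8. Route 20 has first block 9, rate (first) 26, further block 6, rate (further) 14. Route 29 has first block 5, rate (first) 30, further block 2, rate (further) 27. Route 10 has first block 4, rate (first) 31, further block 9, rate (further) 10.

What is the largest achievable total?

Rank every tier by rate: Route 10/tier1 31 > Route 29/tier1 30 > Route 14/tier1 29 > Route 24/tier1 28 > Route 29/tier2 27 > Route 20/tier1 26 > Route 24/tier2 20 > Route 20/tier2 14 > Route 10/tier2 10 > Route 14/tier2 8.
Fill Route 10 tier1 block (4 at 31) ; 25 left.
Fill Route 29 tier1 block (5 at 30) ; 20 left.
Route 14/tier1 (29): +3 ; 17 left.
Route 24 tier1 at 28: fill all 8 ; 9 left.
Route 29/tier2 (27): +2 ; 7 left.
7 remain; put them into Route 20 tier1 at 26.
Total = 31×4 + 30×5 + 29×3 + 28×8 + 27×2 + 26×7 = 821.

821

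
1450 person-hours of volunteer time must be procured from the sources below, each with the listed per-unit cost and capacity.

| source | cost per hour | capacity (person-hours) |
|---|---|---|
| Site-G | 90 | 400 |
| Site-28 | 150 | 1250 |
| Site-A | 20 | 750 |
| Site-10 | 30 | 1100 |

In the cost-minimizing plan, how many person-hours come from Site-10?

Cheapest first:
Site-A at 20: take all 750 person-hours → 700 still needed.
Site-10 at 30: take 700 of its 1100 → requirement met.
Site-G, Site-28: unused.

700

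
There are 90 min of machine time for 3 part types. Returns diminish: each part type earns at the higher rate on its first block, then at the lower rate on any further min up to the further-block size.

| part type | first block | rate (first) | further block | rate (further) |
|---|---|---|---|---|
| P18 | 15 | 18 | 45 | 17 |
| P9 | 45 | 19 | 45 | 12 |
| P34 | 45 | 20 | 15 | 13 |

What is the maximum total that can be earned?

Order all 6 blocks by rate: P34/T1 20 > P9/T1 19 > P18/T1 18 > P18/T2 17 > P34/T2 13 > P9/T2 12.
P34 T1 at 20: fill all 45 — 45 left.
P9 T1 at 19: fill all 45 — 0 left.
Total = 20×45 + 19×45 = 1755.

1755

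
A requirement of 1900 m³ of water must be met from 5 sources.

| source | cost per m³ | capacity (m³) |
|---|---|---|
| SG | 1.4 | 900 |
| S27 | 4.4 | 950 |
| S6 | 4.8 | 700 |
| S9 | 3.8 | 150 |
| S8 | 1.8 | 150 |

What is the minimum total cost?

5180

Fill from the cheapest source first.
SG at 1.4: take all 900 m³ ; 1000 still needed.
S8 at 1.8: take all 150 m³ ; 850 still needed.
S9 (3.8): use full 150 ; 700 m³ to go.
Take 700 from S27 at 4.4 to finish.
S6: unused.
Cost = 900×1.4 + 150×1.8 + 150×3.8 + 700×4.4 = 5180.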